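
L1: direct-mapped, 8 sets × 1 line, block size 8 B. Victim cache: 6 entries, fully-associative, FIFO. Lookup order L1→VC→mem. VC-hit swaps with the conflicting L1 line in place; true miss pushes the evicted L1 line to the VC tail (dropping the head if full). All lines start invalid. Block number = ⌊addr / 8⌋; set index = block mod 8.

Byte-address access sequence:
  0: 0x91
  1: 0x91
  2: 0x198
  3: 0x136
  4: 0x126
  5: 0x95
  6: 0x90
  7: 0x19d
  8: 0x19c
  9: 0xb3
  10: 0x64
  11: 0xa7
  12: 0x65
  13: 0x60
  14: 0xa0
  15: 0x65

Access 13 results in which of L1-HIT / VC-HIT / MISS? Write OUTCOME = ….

OUTCOME = L1-HIT

#0 0x91→b18/s2 MISS; vc=[]
#1 0x91→b18/s2 L1-HIT; vc=[]
#2 0x198→b51/s3 MISS; vc=[]
#3 0x136→b38/s6 MISS; vc=[]
#4 0x126→b36/s4 MISS; vc=[]
#5 0x95→b18/s2 L1-HIT; vc=[]
#6 0x90→b18/s2 L1-HIT; vc=[]
#7 0x19d→b51/s3 L1-HIT; vc=[]
#8 0x19c→b51/s3 L1-HIT; vc=[]
#9 0xb3→b22/s6 MISS; vc=[38]
#10 0x64→b12/s4 MISS; vc=[38,36]
#11 0xa7→b20/s4 MISS; vc=[38,36,12]
#12 0x65→b12/s4 VC-HIT; vc=[38,36,20]
#13 0x60→b12/s4 L1-HIT; vc=[38,36,20]
#14 0xa0→b20/s4 VC-HIT; vc=[38,36,12]
#15 0x65→b12/s4 VC-HIT; vc=[38,36,20]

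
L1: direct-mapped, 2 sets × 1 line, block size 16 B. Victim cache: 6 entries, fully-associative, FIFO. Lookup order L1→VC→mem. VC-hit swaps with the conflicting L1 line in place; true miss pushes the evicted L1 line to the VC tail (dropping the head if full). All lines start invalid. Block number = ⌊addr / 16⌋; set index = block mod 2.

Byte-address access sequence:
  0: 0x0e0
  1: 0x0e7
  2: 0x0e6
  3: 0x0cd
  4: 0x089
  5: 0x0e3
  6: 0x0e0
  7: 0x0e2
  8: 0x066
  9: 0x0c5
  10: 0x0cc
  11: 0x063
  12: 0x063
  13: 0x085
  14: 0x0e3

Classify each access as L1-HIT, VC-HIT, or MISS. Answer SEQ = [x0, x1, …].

  [0] addr=0xe0 blk=14 s=0: MISS | VC []
  [1] addr=0xe7 blk=14 s=0: L1-HIT | VC []
  [2] addr=0xe6 blk=14 s=0: L1-HIT | VC []
  [3] addr=0xcd blk=12 s=0: MISS | VC [14]
  [4] addr=0x89 blk=8 s=0: MISS | VC [14, 12]
  [5] addr=0xe3 blk=14 s=0: VC-HIT | VC [8, 12]
  [6] addr=0xe0 blk=14 s=0: L1-HIT | VC [8, 12]
  [7] addr=0xe2 blk=14 s=0: L1-HIT | VC [8, 12]
  [8] addr=0x66 blk=6 s=0: MISS | VC [8, 12, 14]
  [9] addr=0xc5 blk=12 s=0: VC-HIT | VC [8, 6, 14]
  [10] addr=0xcc blk=12 s=0: L1-HIT | VC [8, 6, 14]
  [11] addr=0x63 blk=6 s=0: VC-HIT | VC [8, 12, 14]
  [12] addr=0x63 blk=6 s=0: L1-HIT | VC [8, 12, 14]
  [13] addr=0x85 blk=8 s=0: VC-HIT | VC [6, 12, 14]
  [14] addr=0xe3 blk=14 s=0: VC-HIT | VC [6, 12, 8]

SEQ = [MISS, L1-HIT, L1-HIT, MISS, MISS, VC-HIT, L1-HIT, L1-HIT, MISS, VC-HIT, L1-HIT, VC-HIT, L1-HIT, VC-HIT, VC-HIT]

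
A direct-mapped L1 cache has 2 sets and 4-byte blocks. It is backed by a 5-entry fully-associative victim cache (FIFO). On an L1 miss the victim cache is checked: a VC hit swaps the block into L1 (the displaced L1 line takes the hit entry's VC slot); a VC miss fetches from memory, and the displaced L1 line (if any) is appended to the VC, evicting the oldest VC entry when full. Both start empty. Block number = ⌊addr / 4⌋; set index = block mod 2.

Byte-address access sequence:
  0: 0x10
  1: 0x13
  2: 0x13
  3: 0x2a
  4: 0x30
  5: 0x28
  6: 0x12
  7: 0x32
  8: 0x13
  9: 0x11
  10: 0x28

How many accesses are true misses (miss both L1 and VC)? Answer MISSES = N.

0: 0x10 (blk 4, set 0) → MISS  vc=[]
1: 0x13 (blk 4, set 0) → L1-HIT  vc=[]
2: 0x13 (blk 4, set 0) → L1-HIT  vc=[]
3: 0x2a (blk 10, set 0) → MISS  vc=[4]
4: 0x30 (blk 12, set 0) → MISS  vc=[4, 10]
5: 0x28 (blk 10, set 0) → VC-HIT  vc=[4, 12]
6: 0x12 (blk 4, set 0) → VC-HIT  vc=[10, 12]
7: 0x32 (blk 12, set 0) → VC-HIT  vc=[10, 4]
8: 0x13 (blk 4, set 0) → VC-HIT  vc=[10, 12]
9: 0x11 (blk 4, set 0) → L1-HIT  vc=[10, 12]
10: 0x28 (blk 10, set 0) → VC-HIT  vc=[4, 12]

MISSES = 3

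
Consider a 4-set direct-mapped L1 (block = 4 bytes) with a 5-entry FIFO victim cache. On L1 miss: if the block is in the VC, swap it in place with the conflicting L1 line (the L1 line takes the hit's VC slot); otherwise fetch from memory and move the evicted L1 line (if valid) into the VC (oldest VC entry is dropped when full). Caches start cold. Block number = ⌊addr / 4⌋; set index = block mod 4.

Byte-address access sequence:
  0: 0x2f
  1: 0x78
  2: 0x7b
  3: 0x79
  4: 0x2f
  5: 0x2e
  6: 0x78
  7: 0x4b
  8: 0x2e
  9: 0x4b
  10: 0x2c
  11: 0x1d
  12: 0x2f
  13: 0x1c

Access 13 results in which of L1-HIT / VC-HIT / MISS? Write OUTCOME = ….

OUTCOME = VC-HIT

0: 0x2f (blk 11, set 3) → MISS  vc=[]
1: 0x78 (blk 30, set 2) → MISS  vc=[]
2: 0x7b (blk 30, set 2) → L1-HIT  vc=[]
3: 0x79 (blk 30, set 2) → L1-HIT  vc=[]
4: 0x2f (blk 11, set 3) → L1-HIT  vc=[]
5: 0x2e (blk 11, set 3) → L1-HIT  vc=[]
6: 0x78 (blk 30, set 2) → L1-HIT  vc=[]
7: 0x4b (blk 18, set 2) → MISS  vc=[30]
8: 0x2e (blk 11, set 3) → L1-HIT  vc=[30]
9: 0x4b (blk 18, set 2) → L1-HIT  vc=[30]
10: 0x2c (blk 11, set 3) → L1-HIT  vc=[30]
11: 0x1d (blk 7, set 3) → MISS  vc=[30, 11]
12: 0x2f (blk 11, set 3) → VC-HIT  vc=[30, 7]
13: 0x1c (blk 7, set 3) → VC-HIT  vc=[30, 11]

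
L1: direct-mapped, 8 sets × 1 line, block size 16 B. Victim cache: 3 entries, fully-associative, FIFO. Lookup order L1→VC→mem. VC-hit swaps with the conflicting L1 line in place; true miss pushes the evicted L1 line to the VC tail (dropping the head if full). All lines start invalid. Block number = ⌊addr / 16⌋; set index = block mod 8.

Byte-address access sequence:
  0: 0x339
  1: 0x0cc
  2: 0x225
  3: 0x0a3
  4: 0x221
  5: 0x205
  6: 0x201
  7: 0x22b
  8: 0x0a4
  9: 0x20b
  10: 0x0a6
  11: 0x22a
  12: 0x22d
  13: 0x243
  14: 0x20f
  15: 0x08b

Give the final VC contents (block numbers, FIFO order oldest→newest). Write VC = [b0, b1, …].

VC = [10, 12, 32]

  [0] addr=0x339 blk=51 s=3: MISS | VC []
  [1] addr=0xcc blk=12 s=4: MISS | VC []
  [2] addr=0x225 blk=34 s=2: MISS | VC []
  [3] addr=0xa3 blk=10 s=2: MISS | VC [34]
  [4] addr=0x221 blk=34 s=2: VC-HIT | VC [10]
  [5] addr=0x205 blk=32 s=0: MISS | VC [10]
  [6] addr=0x201 blk=32 s=0: L1-HIT | VC [10]
  [7] addr=0x22b blk=34 s=2: L1-HIT | VC [10]
  [8] addr=0xa4 blk=10 s=2: VC-HIT | VC [34]
  [9] addr=0x20b blk=32 s=0: L1-HIT | VC [34]
  [10] addr=0xa6 blk=10 s=2: L1-HIT | VC [34]
  [11] addr=0x22a blk=34 s=2: VC-HIT | VC [10]
  [12] addr=0x22d blk=34 s=2: L1-HIT | VC [10]
  [13] addr=0x243 blk=36 s=4: MISS | VC [10, 12]
  [14] addr=0x20f blk=32 s=0: L1-HIT | VC [10, 12]
  [15] addr=0x8b blk=8 s=0: MISS | VC [10, 12, 32]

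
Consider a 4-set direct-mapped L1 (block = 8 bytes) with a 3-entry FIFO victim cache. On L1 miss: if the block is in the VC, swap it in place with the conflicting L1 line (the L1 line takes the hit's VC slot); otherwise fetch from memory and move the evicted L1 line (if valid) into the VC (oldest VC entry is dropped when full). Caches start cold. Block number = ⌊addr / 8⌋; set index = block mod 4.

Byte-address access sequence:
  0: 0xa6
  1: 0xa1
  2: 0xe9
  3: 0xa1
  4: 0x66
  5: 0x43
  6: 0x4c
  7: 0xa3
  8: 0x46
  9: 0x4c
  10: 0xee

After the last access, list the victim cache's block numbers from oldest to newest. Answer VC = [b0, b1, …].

VC = [20, 12, 9]

#0 0xa6→b20/s0 MISS; vc=[]
#1 0xa1→b20/s0 L1-HIT; vc=[]
#2 0xe9→b29/s1 MISS; vc=[]
#3 0xa1→b20/s0 L1-HIT; vc=[]
#4 0x66→b12/s0 MISS; vc=[20]
#5 0x43→b8/s0 MISS; vc=[20,12]
#6 0x4c→b9/s1 MISS; vc=[20,12,29]
#7 0xa3→b20/s0 VC-HIT; vc=[8,12,29]
#8 0x46→b8/s0 VC-HIT; vc=[20,12,29]
#9 0x4c→b9/s1 L1-HIT; vc=[20,12,29]
#10 0xee→b29/s1 VC-HIT; vc=[20,12,9]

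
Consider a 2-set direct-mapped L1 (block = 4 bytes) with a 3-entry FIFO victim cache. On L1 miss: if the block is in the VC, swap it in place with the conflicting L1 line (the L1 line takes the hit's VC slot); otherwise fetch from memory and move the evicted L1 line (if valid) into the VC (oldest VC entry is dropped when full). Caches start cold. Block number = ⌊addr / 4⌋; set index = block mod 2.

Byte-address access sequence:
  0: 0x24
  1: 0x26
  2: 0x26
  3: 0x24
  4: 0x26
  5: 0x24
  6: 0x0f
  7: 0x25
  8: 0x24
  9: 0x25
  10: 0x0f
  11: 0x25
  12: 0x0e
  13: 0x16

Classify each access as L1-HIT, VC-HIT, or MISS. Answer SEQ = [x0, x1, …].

SEQ = [MISS, L1-HIT, L1-HIT, L1-HIT, L1-HIT, L1-HIT, MISS, VC-HIT, L1-HIT, L1-HIT, VC-HIT, VC-HIT, VC-HIT, MISS]

  [0] addr=0x24 blk=9 s=1: MISS | VC []
  [1] addr=0x26 blk=9 s=1: L1-HIT | VC []
  [2] addr=0x26 blk=9 s=1: L1-HIT | VC []
  [3] addr=0x24 blk=9 s=1: L1-HIT | VC []
  [4] addr=0x26 blk=9 s=1: L1-HIT | VC []
  [5] addr=0x24 blk=9 s=1: L1-HIT | VC []
  [6] addr=0xf blk=3 s=1: MISS | VC [9]
  [7] addr=0x25 blk=9 s=1: VC-HIT | VC [3]
  [8] addr=0x24 blk=9 s=1: L1-HIT | VC [3]
  [9] addr=0x25 blk=9 s=1: L1-HIT | VC [3]
  [10] addr=0xf blk=3 s=1: VC-HIT | VC [9]
  [11] addr=0x25 blk=9 s=1: VC-HIT | VC [3]
  [12] addr=0xe blk=3 s=1: VC-HIT | VC [9]
  [13] addr=0x16 blk=5 s=1: MISS | VC [9, 3]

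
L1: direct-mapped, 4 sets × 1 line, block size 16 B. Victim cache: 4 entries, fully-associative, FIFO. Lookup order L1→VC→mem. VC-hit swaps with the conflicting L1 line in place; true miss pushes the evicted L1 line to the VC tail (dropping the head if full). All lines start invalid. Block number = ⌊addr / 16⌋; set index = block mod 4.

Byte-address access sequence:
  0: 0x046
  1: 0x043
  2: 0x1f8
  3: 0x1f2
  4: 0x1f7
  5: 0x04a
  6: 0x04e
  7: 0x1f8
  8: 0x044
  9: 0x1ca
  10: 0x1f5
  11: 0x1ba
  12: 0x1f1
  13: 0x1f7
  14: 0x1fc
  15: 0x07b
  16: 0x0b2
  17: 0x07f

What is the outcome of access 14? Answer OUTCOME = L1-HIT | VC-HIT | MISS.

OUTCOME = L1-HIT

#0 0x46→b4/s0 MISS; vc=[]
#1 0x43→b4/s0 L1-HIT; vc=[]
#2 0x1f8→b31/s3 MISS; vc=[]
#3 0x1f2→b31/s3 L1-HIT; vc=[]
#4 0x1f7→b31/s3 L1-HIT; vc=[]
#5 0x4a→b4/s0 L1-HIT; vc=[]
#6 0x4e→b4/s0 L1-HIT; vc=[]
#7 0x1f8→b31/s3 L1-HIT; vc=[]
#8 0x44→b4/s0 L1-HIT; vc=[]
#9 0x1ca→b28/s0 MISS; vc=[4]
#10 0x1f5→b31/s3 L1-HIT; vc=[4]
#11 0x1ba→b27/s3 MISS; vc=[4,31]
#12 0x1f1→b31/s3 VC-HIT; vc=[4,27]
#13 0x1f7→b31/s3 L1-HIT; vc=[4,27]
#14 0x1fc→b31/s3 L1-HIT; vc=[4,27]
#15 0x7b→b7/s3 MISS; vc=[4,27,31]
#16 0xb2→b11/s3 MISS; vc=[4,27,31,7]
#17 0x7f→b7/s3 VC-HIT; vc=[4,27,31,11]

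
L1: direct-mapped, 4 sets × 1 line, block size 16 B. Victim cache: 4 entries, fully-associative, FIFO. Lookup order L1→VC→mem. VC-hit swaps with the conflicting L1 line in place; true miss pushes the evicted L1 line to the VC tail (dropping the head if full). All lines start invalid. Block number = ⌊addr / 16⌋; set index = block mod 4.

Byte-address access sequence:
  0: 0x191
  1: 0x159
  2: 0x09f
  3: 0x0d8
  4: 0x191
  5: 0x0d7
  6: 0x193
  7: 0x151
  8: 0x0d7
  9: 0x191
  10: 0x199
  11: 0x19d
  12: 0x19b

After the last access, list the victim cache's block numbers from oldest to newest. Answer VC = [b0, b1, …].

VC = [21, 13, 9]

  [0] addr=0x191 blk=25 s=1: MISS | VC []
  [1] addr=0x159 blk=21 s=1: MISS | VC [25]
  [2] addr=0x9f blk=9 s=1: MISS | VC [25, 21]
  [3] addr=0xd8 blk=13 s=1: MISS | VC [25, 21, 9]
  [4] addr=0x191 blk=25 s=1: VC-HIT | VC [13, 21, 9]
  [5] addr=0xd7 blk=13 s=1: VC-HIT | VC [25, 21, 9]
  [6] addr=0x193 blk=25 s=1: VC-HIT | VC [13, 21, 9]
  [7] addr=0x151 blk=21 s=1: VC-HIT | VC [13, 25, 9]
  [8] addr=0xd7 blk=13 s=1: VC-HIT | VC [21, 25, 9]
  [9] addr=0x191 blk=25 s=1: VC-HIT | VC [21, 13, 9]
  [10] addr=0x199 blk=25 s=1: L1-HIT | VC [21, 13, 9]
  [11] addr=0x19d blk=25 s=1: L1-HIT | VC [21, 13, 9]
  [12] addr=0x19b blk=25 s=1: L1-HIT | VC [21, 13, 9]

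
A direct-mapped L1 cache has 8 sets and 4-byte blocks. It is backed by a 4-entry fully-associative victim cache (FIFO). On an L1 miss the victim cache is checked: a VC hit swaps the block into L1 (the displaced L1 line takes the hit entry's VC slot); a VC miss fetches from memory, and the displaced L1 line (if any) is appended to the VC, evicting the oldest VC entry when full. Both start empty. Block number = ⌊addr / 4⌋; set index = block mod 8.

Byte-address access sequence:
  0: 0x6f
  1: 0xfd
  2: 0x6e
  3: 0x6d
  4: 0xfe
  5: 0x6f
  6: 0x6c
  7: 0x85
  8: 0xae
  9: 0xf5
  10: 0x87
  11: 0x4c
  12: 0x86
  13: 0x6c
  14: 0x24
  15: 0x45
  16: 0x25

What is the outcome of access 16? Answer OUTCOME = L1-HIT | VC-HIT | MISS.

  [0] addr=0x6f blk=27 s=3: MISS | VC []
  [1] addr=0xfd blk=63 s=7: MISS | VC []
  [2] addr=0x6e blk=27 s=3: L1-HIT | VC []
  [3] addr=0x6d blk=27 s=3: L1-HIT | VC []
  [4] addr=0xfe blk=63 s=7: L1-HIT | VC []
  [5] addr=0x6f blk=27 s=3: L1-HIT | VC []
  [6] addr=0x6c blk=27 s=3: L1-HIT | VC []
  [7] addr=0x85 blk=33 s=1: MISS | VC []
  [8] addr=0xae blk=43 s=3: MISS | VC [27]
  [9] addr=0xf5 blk=61 s=5: MISS | VC [27]
  [10] addr=0x87 blk=33 s=1: L1-HIT | VC [27]
  [11] addr=0x4c blk=19 s=3: MISS | VC [27, 43]
  [12] addr=0x86 blk=33 s=1: L1-HIT | VC [27, 43]
  [13] addr=0x6c blk=27 s=3: VC-HIT | VC [19, 43]
  [14] addr=0x24 blk=9 s=1: MISS | VC [19, 43, 33]
  [15] addr=0x45 blk=17 s=1: MISS | VC [19, 43, 33, 9]
  [16] addr=0x25 blk=9 s=1: VC-HIT | VC [19, 43, 33, 17]

OUTCOME = VC-HIT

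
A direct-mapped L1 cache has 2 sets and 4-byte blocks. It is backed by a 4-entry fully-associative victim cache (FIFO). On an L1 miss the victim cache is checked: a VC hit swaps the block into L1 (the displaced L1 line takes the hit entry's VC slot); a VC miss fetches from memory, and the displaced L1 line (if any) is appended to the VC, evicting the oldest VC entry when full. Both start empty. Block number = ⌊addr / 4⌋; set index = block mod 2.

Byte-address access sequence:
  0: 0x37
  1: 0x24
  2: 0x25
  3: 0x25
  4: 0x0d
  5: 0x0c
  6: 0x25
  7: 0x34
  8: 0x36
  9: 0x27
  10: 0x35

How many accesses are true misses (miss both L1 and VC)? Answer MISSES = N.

MISSES = 3

#0 0x37→b13/s1 MISS; vc=[]
#1 0x24→b9/s1 MISS; vc=[13]
#2 0x25→b9/s1 L1-HIT; vc=[13]
#3 0x25→b9/s1 L1-HIT; vc=[13]
#4 0xd→b3/s1 MISS; vc=[13,9]
#5 0xc→b3/s1 L1-HIT; vc=[13,9]
#6 0x25→b9/s1 VC-HIT; vc=[13,3]
#7 0x34→b13/s1 VC-HIT; vc=[9,3]
#8 0x36→b13/s1 L1-HIT; vc=[9,3]
#9 0x27→b9/s1 VC-HIT; vc=[13,3]
#10 0x35→b13/s1 VC-HIT; vc=[9,3]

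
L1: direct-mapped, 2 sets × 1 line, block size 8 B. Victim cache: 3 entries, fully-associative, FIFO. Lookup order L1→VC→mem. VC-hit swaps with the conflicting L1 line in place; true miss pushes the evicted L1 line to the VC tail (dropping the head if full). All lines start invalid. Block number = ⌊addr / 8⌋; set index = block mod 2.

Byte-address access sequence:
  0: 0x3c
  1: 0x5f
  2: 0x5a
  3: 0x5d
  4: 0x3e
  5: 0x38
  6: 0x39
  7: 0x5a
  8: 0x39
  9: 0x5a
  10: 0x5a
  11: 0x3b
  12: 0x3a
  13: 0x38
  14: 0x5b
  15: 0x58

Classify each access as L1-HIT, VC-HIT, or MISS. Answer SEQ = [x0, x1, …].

SEQ = [MISS, MISS, L1-HIT, L1-HIT, VC-HIT, L1-HIT, L1-HIT, VC-HIT, VC-HIT, VC-HIT, L1-HIT, VC-HIT, L1-HIT, L1-HIT, VC-HIT, L1-HIT]

0: 0x3c (blk 7, set 1) → MISS  vc=[]
1: 0x5f (blk 11, set 1) → MISS  vc=[7]
2: 0x5a (blk 11, set 1) → L1-HIT  vc=[7]
3: 0x5d (blk 11, set 1) → L1-HIT  vc=[7]
4: 0x3e (blk 7, set 1) → VC-HIT  vc=[11]
5: 0x38 (blk 7, set 1) → L1-HIT  vc=[11]
6: 0x39 (blk 7, set 1) → L1-HIT  vc=[11]
7: 0x5a (blk 11, set 1) → VC-HIT  vc=[7]
8: 0x39 (blk 7, set 1) → VC-HIT  vc=[11]
9: 0x5a (blk 11, set 1) → VC-HIT  vc=[7]
10: 0x5a (blk 11, set 1) → L1-HIT  vc=[7]
11: 0x3b (blk 7, set 1) → VC-HIT  vc=[11]
12: 0x3a (blk 7, set 1) → L1-HIT  vc=[11]
13: 0x38 (blk 7, set 1) → L1-HIT  vc=[11]
14: 0x5b (blk 11, set 1) → VC-HIT  vc=[7]
15: 0x58 (blk 11, set 1) → L1-HIT  vc=[7]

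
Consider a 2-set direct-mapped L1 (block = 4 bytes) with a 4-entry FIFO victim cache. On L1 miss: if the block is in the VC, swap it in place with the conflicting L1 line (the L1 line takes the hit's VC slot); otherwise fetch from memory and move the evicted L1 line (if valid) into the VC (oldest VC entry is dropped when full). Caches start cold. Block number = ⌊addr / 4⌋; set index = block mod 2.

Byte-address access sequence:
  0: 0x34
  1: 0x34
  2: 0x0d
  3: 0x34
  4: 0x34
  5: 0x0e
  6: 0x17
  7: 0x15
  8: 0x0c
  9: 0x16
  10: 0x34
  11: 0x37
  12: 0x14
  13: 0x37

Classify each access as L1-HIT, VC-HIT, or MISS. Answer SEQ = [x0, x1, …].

SEQ = [MISS, L1-HIT, MISS, VC-HIT, L1-HIT, VC-HIT, MISS, L1-HIT, VC-HIT, VC-HIT, VC-HIT, L1-HIT, VC-HIT, VC-HIT]

  [0] addr=0x34 blk=13 s=1: MISS | VC []
  [1] addr=0x34 blk=13 s=1: L1-HIT | VC []
  [2] addr=0xd blk=3 s=1: MISS | VC [13]
  [3] addr=0x34 blk=13 s=1: VC-HIT | VC [3]
  [4] addr=0x34 blk=13 s=1: L1-HIT | VC [3]
  [5] addr=0xe blk=3 s=1: VC-HIT | VC [13]
  [6] addr=0x17 blk=5 s=1: MISS | VC [13, 3]
  [7] addr=0x15 blk=5 s=1: L1-HIT | VC [13, 3]
  [8] addr=0xc blk=3 s=1: VC-HIT | VC [13, 5]
  [9] addr=0x16 blk=5 s=1: VC-HIT | VC [13, 3]
  [10] addr=0x34 blk=13 s=1: VC-HIT | VC [5, 3]
  [11] addr=0x37 blk=13 s=1: L1-HIT | VC [5, 3]
  [12] addr=0x14 blk=5 s=1: VC-HIT | VC [13, 3]
  [13] addr=0x37 blk=13 s=1: VC-HIT | VC [5, 3]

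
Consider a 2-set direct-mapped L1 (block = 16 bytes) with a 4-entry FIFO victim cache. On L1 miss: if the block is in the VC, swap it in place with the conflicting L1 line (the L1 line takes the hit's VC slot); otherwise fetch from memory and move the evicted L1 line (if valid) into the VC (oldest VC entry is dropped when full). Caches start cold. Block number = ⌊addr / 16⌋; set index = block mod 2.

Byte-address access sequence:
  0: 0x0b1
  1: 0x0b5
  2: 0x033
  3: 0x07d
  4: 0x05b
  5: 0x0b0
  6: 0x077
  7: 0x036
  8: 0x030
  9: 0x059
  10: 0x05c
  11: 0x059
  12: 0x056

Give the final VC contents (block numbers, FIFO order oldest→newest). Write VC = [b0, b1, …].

  [0] addr=0xb1 blk=11 s=1: MISS | VC []
  [1] addr=0xb5 blk=11 s=1: L1-HIT | VC []
  [2] addr=0x33 blk=3 s=1: MISS | VC [11]
  [3] addr=0x7d blk=7 s=1: MISS | VC [11, 3]
  [4] addr=0x5b blk=5 s=1: MISS | VC [11, 3, 7]
  [5] addr=0xb0 blk=11 s=1: VC-HIT | VC [5, 3, 7]
  [6] addr=0x77 blk=7 s=1: VC-HIT | VC [5, 3, 11]
  [7] addr=0x36 blk=3 s=1: VC-HIT | VC [5, 7, 11]
  [8] addr=0x30 blk=3 s=1: L1-HIT | VC [5, 7, 11]
  [9] addr=0x59 blk=5 s=1: VC-HIT | VC [3, 7, 11]
  [10] addr=0x5c blk=5 s=1: L1-HIT | VC [3, 7, 11]
  [11] addr=0x59 blk=5 s=1: L1-HIT | VC [3, 7, 11]
  [12] addr=0x56 blk=5 s=1: L1-HIT | VC [3, 7, 11]

VC = [3, 7, 11]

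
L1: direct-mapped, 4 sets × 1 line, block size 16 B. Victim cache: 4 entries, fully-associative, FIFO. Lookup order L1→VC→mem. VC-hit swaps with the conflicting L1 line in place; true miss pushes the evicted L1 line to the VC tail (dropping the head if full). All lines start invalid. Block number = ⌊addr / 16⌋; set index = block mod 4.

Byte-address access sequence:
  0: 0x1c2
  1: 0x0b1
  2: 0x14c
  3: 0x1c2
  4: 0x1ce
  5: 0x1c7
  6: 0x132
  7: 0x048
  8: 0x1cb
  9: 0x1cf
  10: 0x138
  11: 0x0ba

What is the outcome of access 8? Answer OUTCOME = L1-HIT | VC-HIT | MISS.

OUTCOME = VC-HIT

#0 0x1c2→b28/s0 MISS; vc=[]
#1 0xb1→b11/s3 MISS; vc=[]
#2 0x14c→b20/s0 MISS; vc=[28]
#3 0x1c2→b28/s0 VC-HIT; vc=[20]
#4 0x1ce→b28/s0 L1-HIT; vc=[20]
#5 0x1c7→b28/s0 L1-HIT; vc=[20]
#6 0x132→b19/s3 MISS; vc=[20,11]
#7 0x48→b4/s0 MISS; vc=[20,11,28]
#8 0x1cb→b28/s0 VC-HIT; vc=[20,11,4]
#9 0x1cf→b28/s0 L1-HIT; vc=[20,11,4]
#10 0x138→b19/s3 L1-HIT; vc=[20,11,4]
#11 0xba→b11/s3 VC-HIT; vc=[20,19,4]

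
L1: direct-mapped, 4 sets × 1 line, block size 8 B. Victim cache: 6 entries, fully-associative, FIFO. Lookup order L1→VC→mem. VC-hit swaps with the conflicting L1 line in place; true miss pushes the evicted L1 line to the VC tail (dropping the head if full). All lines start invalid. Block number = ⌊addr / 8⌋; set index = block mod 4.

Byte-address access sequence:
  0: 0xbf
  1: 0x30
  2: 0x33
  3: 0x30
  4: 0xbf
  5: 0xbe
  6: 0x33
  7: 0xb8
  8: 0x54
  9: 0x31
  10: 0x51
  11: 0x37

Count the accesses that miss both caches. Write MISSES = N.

MISSES = 3

  [0] addr=0xbf blk=23 s=3: MISS | VC []
  [1] addr=0x30 blk=6 s=2: MISS | VC []
  [2] addr=0x33 blk=6 s=2: L1-HIT | VC []
  [3] addr=0x30 blk=6 s=2: L1-HIT | VC []
  [4] addr=0xbf blk=23 s=3: L1-HIT | VC []
  [5] addr=0xbe blk=23 s=3: L1-HIT | VC []
  [6] addr=0x33 blk=6 s=2: L1-HIT | VC []
  [7] addr=0xb8 blk=23 s=3: L1-HIT | VC []
  [8] addr=0x54 blk=10 s=2: MISS | VC [6]
  [9] addr=0x31 blk=6 s=2: VC-HIT | VC [10]
  [10] addr=0x51 blk=10 s=2: VC-HIT | VC [6]
  [11] addr=0x37 blk=6 s=2: VC-HIT | VC [10]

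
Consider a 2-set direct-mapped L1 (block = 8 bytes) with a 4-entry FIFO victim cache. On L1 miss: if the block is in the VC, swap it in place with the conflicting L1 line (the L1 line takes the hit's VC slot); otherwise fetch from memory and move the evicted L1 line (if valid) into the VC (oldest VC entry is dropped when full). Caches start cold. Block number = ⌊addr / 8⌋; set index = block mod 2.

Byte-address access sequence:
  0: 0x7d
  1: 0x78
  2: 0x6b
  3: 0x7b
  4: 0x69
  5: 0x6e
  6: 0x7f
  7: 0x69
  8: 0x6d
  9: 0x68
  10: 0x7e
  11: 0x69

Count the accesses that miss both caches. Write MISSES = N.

  [0] addr=0x7d blk=15 s=1: MISS | VC []
  [1] addr=0x78 blk=15 s=1: L1-HIT | VC []
  [2] addr=0x6b blk=13 s=1: MISS | VC [15]
  [3] addr=0x7b blk=15 s=1: VC-HIT | VC [13]
  [4] addr=0x69 blk=13 s=1: VC-HIT | VC [15]
  [5] addr=0x6e blk=13 s=1: L1-HIT | VC [15]
  [6] addr=0x7f blk=15 s=1: VC-HIT | VC [13]
  [7] addr=0x69 blk=13 s=1: VC-HIT | VC [15]
  [8] addr=0x6d blk=13 s=1: L1-HIT | VC [15]
  [9] addr=0x68 blk=13 s=1: L1-HIT | VC [15]
  [10] addr=0x7e blk=15 s=1: VC-HIT | VC [13]
  [11] addr=0x69 blk=13 s=1: VC-HIT | VC [15]

MISSES = 2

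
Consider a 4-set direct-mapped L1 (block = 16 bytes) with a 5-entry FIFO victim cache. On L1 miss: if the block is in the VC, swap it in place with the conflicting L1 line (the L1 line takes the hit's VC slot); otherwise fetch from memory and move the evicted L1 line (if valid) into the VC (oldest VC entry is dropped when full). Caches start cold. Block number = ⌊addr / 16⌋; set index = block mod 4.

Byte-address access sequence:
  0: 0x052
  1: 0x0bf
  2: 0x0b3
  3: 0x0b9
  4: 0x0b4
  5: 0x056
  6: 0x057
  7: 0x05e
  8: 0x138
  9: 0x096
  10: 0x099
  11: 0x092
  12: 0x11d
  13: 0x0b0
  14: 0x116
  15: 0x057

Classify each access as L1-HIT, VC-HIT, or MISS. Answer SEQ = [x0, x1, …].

#0 0x52→b5/s1 MISS; vc=[]
#1 0xbf→b11/s3 MISS; vc=[]
#2 0xb3→b11/s3 L1-HIT; vc=[]
#3 0xb9→b11/s3 L1-HIT; vc=[]
#4 0xb4→b11/s3 L1-HIT; vc=[]
#5 0x56→b5/s1 L1-HIT; vc=[]
#6 0x57→b5/s1 L1-HIT; vc=[]
#7 0x5e→b5/s1 L1-HIT; vc=[]
#8 0x138→b19/s3 MISS; vc=[11]
#9 0x96→b9/s1 MISS; vc=[11,5]
#10 0x99→b9/s1 L1-HIT; vc=[11,5]
#11 0x92→b9/s1 L1-HIT; vc=[11,5]
#12 0x11d→b17/s1 MISS; vc=[11,5,9]
#13 0xb0→b11/s3 VC-HIT; vc=[19,5,9]
#14 0x116→b17/s1 L1-HIT; vc=[19,5,9]
#15 0x57→b5/s1 VC-HIT; vc=[19,17,9]

SEQ = [MISS, MISS, L1-HIT, L1-HIT, L1-HIT, L1-HIT, L1-HIT, L1-HIT, MISS, MISS, L1-HIT, L1-HIT, MISS, VC-HIT, L1-HIT, VC-HIT]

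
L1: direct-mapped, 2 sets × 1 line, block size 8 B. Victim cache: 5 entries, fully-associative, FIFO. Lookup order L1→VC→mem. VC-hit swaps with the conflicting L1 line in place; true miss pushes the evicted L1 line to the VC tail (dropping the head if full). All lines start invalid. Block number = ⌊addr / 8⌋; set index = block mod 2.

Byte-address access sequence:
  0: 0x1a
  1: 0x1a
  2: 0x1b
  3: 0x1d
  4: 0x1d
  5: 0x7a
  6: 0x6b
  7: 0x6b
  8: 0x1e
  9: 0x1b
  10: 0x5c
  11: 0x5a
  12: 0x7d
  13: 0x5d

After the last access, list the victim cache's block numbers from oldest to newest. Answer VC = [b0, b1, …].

VC = [13, 15, 3]

  [0] addr=0x1a blk=3 s=1: MISS | VC []
  [1] addr=0x1a blk=3 s=1: L1-HIT | VC []
  [2] addr=0x1b blk=3 s=1: L1-HIT | VC []
  [3] addr=0x1d blk=3 s=1: L1-HIT | VC []
  [4] addr=0x1d blk=3 s=1: L1-HIT | VC []
  [5] addr=0x7a blk=15 s=1: MISS | VC [3]
  [6] addr=0x6b blk=13 s=1: MISS | VC [3, 15]
  [7] addr=0x6b blk=13 s=1: L1-HIT | VC [3, 15]
  [8] addr=0x1e blk=3 s=1: VC-HIT | VC [13, 15]
  [9] addr=0x1b blk=3 s=1: L1-HIT | VC [13, 15]
  [10] addr=0x5c blk=11 s=1: MISS | VC [13, 15, 3]
  [11] addr=0x5a blk=11 s=1: L1-HIT | VC [13, 15, 3]
  [12] addr=0x7d blk=15 s=1: VC-HIT | VC [13, 11, 3]
  [13] addr=0x5d blk=11 s=1: VC-HIT | VC [13, 15, 3]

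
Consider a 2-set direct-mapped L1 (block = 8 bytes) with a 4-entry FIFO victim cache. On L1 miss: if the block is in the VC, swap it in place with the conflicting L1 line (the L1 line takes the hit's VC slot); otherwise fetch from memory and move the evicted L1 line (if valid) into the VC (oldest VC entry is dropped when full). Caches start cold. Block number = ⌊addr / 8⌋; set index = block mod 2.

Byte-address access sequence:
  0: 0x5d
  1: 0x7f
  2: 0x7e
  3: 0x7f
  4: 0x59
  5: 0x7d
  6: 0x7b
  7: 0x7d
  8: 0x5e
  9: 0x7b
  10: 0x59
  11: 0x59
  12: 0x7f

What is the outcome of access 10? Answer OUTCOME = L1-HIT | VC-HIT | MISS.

OUTCOME = VC-HIT

0: 0x5d (blk 11, set 1) → MISS  vc=[]
1: 0x7f (blk 15, set 1) → MISS  vc=[11]
2: 0x7e (blk 15, set 1) → L1-HIT  vc=[11]
3: 0x7f (blk 15, set 1) → L1-HIT  vc=[11]
4: 0x59 (blk 11, set 1) → VC-HIT  vc=[15]
5: 0x7d (blk 15, set 1) → VC-HIT  vc=[11]
6: 0x7b (blk 15, set 1) → L1-HIT  vc=[11]
7: 0x7d (blk 15, set 1) → L1-HIT  vc=[11]
8: 0x5e (blk 11, set 1) → VC-HIT  vc=[15]
9: 0x7b (blk 15, set 1) → VC-HIT  vc=[11]
10: 0x59 (blk 11, set 1) → VC-HIT  vc=[15]
11: 0x59 (blk 11, set 1) → L1-HIT  vc=[15]
12: 0x7f (blk 15, set 1) → VC-HIT  vc=[11]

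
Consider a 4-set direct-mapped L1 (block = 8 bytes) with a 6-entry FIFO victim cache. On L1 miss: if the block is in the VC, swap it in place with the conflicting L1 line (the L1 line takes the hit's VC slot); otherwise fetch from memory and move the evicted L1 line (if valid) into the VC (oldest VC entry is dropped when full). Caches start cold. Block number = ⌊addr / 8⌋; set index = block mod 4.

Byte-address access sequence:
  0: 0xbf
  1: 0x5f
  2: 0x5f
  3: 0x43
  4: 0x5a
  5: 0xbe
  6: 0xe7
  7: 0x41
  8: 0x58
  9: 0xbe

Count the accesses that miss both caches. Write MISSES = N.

MISSES = 4

#0 0xbf→b23/s3 MISS; vc=[]
#1 0x5f→b11/s3 MISS; vc=[23]
#2 0x5f→b11/s3 L1-HIT; vc=[23]
#3 0x43→b8/s0 MISS; vc=[23]
#4 0x5a→b11/s3 L1-HIT; vc=[23]
#5 0xbe→b23/s3 VC-HIT; vc=[11]
#6 0xe7→b28/s0 MISS; vc=[11,8]
#7 0x41→b8/s0 VC-HIT; vc=[11,28]
#8 0x58→b11/s3 VC-HIT; vc=[23,28]
#9 0xbe→b23/s3 VC-HIT; vc=[11,28]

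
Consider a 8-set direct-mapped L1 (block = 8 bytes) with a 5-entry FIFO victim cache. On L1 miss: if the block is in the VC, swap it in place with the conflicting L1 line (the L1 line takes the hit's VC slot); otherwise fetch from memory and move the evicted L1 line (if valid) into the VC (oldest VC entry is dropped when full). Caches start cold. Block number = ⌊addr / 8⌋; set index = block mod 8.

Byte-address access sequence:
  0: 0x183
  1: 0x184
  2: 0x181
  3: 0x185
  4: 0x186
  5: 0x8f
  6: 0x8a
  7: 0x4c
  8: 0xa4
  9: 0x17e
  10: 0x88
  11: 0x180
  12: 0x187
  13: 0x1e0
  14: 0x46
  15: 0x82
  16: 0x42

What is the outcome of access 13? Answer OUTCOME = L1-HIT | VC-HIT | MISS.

0: 0x183 (blk 48, set 0) → MISS  vc=[]
1: 0x184 (blk 48, set 0) → L1-HIT  vc=[]
2: 0x181 (blk 48, set 0) → L1-HIT  vc=[]
3: 0x185 (blk 48, set 0) → L1-HIT  vc=[]
4: 0x186 (blk 48, set 0) → L1-HIT  vc=[]
5: 0x8f (blk 17, set 1) → MISS  vc=[]
6: 0x8a (blk 17, set 1) → L1-HIT  vc=[]
7: 0x4c (blk 9, set 1) → MISS  vc=[17]
8: 0xa4 (blk 20, set 4) → MISS  vc=[17]
9: 0x17e (blk 47, set 7) → MISS  vc=[17]
10: 0x88 (blk 17, set 1) → VC-HIT  vc=[9]
11: 0x180 (blk 48, set 0) → L1-HIT  vc=[9]
12: 0x187 (blk 48, set 0) → L1-HIT  vc=[9]
13: 0x1e0 (blk 60, set 4) → MISS  vc=[9, 20]
14: 0x46 (blk 8, set 0) → MISS  vc=[9, 20, 48]
15: 0x82 (blk 16, set 0) → MISS  vc=[9, 20, 48, 8]
16: 0x42 (blk 8, set 0) → VC-HIT  vc=[9, 20, 48, 16]

OUTCOME = MISS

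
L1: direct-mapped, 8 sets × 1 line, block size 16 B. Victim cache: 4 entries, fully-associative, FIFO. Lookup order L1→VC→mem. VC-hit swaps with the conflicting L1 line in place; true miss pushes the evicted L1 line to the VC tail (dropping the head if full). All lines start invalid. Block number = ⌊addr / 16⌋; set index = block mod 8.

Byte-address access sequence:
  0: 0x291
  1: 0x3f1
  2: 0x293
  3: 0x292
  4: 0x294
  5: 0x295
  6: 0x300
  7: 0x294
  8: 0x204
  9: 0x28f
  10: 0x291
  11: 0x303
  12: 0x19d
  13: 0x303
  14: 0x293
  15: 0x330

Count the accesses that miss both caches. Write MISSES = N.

0: 0x291 (blk 41, set 1) → MISS  vc=[]
1: 0x3f1 (blk 63, set 7) → MISS  vc=[]
2: 0x293 (blk 41, set 1) → L1-HIT  vc=[]
3: 0x292 (blk 41, set 1) → L1-HIT  vc=[]
4: 0x294 (blk 41, set 1) → L1-HIT  vc=[]
5: 0x295 (blk 41, set 1) → L1-HIT  vc=[]
6: 0x300 (blk 48, set 0) → MISS  vc=[]
7: 0x294 (blk 41, set 1) → L1-HIT  vc=[]
8: 0x204 (blk 32, set 0) → MISS  vc=[48]
9: 0x28f (blk 40, set 0) → MISS  vc=[48, 32]
10: 0x291 (blk 41, set 1) → L1-HIT  vc=[48, 32]
11: 0x303 (blk 48, set 0) → VC-HIT  vc=[40, 32]
12: 0x19d (blk 25, set 1) → MISS  vc=[40, 32, 41]
13: 0x303 (blk 48, set 0) → L1-HIT  vc=[40, 32, 41]
14: 0x293 (blk 41, set 1) → VC-HIT  vc=[40, 32, 25]
15: 0x330 (blk 51, set 3) → MISS  vc=[40, 32, 25]

MISSES = 7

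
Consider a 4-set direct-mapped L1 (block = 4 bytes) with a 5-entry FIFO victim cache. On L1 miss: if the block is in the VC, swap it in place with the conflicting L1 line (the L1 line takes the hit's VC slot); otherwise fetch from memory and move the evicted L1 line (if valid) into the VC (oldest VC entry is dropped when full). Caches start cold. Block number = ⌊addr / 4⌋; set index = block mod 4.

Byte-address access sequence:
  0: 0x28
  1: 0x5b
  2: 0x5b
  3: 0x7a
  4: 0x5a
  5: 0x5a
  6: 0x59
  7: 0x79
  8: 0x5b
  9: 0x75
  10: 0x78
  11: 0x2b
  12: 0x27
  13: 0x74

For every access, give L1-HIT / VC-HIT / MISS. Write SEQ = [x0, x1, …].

SEQ = [MISS, MISS, L1-HIT, MISS, VC-HIT, L1-HIT, L1-HIT, VC-HIT, VC-HIT, MISS, VC-HIT, VC-HIT, MISS, VC-HIT]

0: 0x28 (blk 10, set 2) → MISS  vc=[]
1: 0x5b (blk 22, set 2) → MISS  vc=[10]
2: 0x5b (blk 22, set 2) → L1-HIT  vc=[10]
3: 0x7a (blk 30, set 2) → MISS  vc=[10, 22]
4: 0x5a (blk 22, set 2) → VC-HIT  vc=[10, 30]
5: 0x5a (blk 22, set 2) → L1-HIT  vc=[10, 30]
6: 0x59 (blk 22, set 2) → L1-HIT  vc=[10, 30]
7: 0x79 (blk 30, set 2) → VC-HIT  vc=[10, 22]
8: 0x5b (blk 22, set 2) → VC-HIT  vc=[10, 30]
9: 0x75 (blk 29, set 1) → MISS  vc=[10, 30]
10: 0x78 (blk 30, set 2) → VC-HIT  vc=[10, 22]
11: 0x2b (blk 10, set 2) → VC-HIT  vc=[30, 22]
12: 0x27 (blk 9, set 1) → MISS  vc=[30, 22, 29]
13: 0x74 (blk 29, set 1) → VC-HIT  vc=[30, 22, 9]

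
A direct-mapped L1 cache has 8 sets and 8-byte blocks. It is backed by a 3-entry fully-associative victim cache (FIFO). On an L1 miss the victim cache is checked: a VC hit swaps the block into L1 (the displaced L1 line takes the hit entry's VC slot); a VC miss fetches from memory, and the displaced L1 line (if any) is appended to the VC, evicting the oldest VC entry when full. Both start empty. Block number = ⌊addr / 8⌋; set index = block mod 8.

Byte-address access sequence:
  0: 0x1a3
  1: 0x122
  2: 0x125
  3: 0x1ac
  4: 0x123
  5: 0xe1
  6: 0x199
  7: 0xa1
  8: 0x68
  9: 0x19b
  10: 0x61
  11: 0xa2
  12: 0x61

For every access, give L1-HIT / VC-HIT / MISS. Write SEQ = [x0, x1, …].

0: 0x1a3 (blk 52, set 4) → MISS  vc=[]
1: 0x122 (blk 36, set 4) → MISS  vc=[52]
2: 0x125 (blk 36, set 4) → L1-HIT  vc=[52]
3: 0x1ac (blk 53, set 5) → MISS  vc=[52]
4: 0x123 (blk 36, set 4) → L1-HIT  vc=[52]
5: 0xe1 (blk 28, set 4) → MISS  vc=[52, 36]
6: 0x199 (blk 51, set 3) → MISS  vc=[52, 36]
7: 0xa1 (blk 20, set 4) → MISS  vc=[52, 36, 28]
8: 0x68 (blk 13, set 5) → MISS  vc=[36, 28, 53]
9: 0x19b (blk 51, set 3) → L1-HIT  vc=[36, 28, 53]
10: 0x61 (blk 12, set 4) → MISS  vc=[28, 53, 20]
11: 0xa2 (blk 20, set 4) → VC-HIT  vc=[28, 53, 12]
12: 0x61 (blk 12, set 4) → VC-HIT  vc=[28, 53, 20]

SEQ = [MISS, MISS, L1-HIT, MISS, L1-HIT, MISS, MISS, MISS, MISS, L1-HIT, MISS, VC-HIT, VC-HIT]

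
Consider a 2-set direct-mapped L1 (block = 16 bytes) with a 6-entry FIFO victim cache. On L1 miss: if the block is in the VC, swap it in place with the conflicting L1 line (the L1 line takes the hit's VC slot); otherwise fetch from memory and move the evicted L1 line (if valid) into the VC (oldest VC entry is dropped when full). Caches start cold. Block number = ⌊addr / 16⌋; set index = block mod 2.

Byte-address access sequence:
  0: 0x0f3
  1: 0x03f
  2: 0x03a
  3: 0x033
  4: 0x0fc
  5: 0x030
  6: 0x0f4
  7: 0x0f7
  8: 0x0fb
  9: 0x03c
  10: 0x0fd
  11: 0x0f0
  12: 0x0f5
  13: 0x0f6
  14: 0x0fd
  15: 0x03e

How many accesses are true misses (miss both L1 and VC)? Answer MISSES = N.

0: 0xf3 (blk 15, set 1) → MISS  vc=[]
1: 0x3f (blk 3, set 1) → MISS  vc=[15]
2: 0x3a (blk 3, set 1) → L1-HIT  vc=[15]
3: 0x33 (blk 3, set 1) → L1-HIT  vc=[15]
4: 0xfc (blk 15, set 1) → VC-HIT  vc=[3]
5: 0x30 (blk 3, set 1) → VC-HIT  vc=[15]
6: 0xf4 (blk 15, set 1) → VC-HIT  vc=[3]
7: 0xf7 (blk 15, set 1) → L1-HIT  vc=[3]
8: 0xfb (blk 15, set 1) → L1-HIT  vc=[3]
9: 0x3c (blk 3, set 1) → VC-HIT  vc=[15]
10: 0xfd (blk 15, set 1) → VC-HIT  vc=[3]
11: 0xf0 (blk 15, set 1) → L1-HIT  vc=[3]
12: 0xf5 (blk 15, set 1) → L1-HIT  vc=[3]
13: 0xf6 (blk 15, set 1) → L1-HIT  vc=[3]
14: 0xfd (blk 15, set 1) → L1-HIT  vc=[3]
15: 0x3e (blk 3, set 1) → VC-HIT  vc=[15]

MISSES = 2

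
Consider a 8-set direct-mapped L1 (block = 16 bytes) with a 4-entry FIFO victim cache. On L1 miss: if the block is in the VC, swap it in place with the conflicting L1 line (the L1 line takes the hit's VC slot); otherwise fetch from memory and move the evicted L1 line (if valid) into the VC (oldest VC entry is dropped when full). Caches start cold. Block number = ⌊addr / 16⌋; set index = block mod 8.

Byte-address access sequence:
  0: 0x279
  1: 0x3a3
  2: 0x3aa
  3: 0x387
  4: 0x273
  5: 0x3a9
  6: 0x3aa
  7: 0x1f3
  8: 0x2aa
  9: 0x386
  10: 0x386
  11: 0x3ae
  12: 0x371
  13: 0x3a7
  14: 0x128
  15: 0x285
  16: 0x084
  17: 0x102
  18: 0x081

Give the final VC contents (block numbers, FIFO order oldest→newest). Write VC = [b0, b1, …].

VC = [58, 56, 40, 16]

#0 0x279→b39/s7 MISS; vc=[]
#1 0x3a3→b58/s2 MISS; vc=[]
#2 0x3aa→b58/s2 L1-HIT; vc=[]
#3 0x387→b56/s0 MISS; vc=[]
#4 0x273→b39/s7 L1-HIT; vc=[]
#5 0x3a9→b58/s2 L1-HIT; vc=[]
#6 0x3aa→b58/s2 L1-HIT; vc=[]
#7 0x1f3→b31/s7 MISS; vc=[39]
#8 0x2aa→b42/s2 MISS; vc=[39,58]
#9 0x386→b56/s0 L1-HIT; vc=[39,58]
#10 0x386→b56/s0 L1-HIT; vc=[39,58]
#11 0x3ae→b58/s2 VC-HIT; vc=[39,42]
#12 0x371→b55/s7 MISS; vc=[39,42,31]
#13 0x3a7→b58/s2 L1-HIT; vc=[39,42,31]
#14 0x128→b18/s2 MISS; vc=[39,42,31,58]
#15 0x285→b40/s0 MISS; vc=[42,31,58,56]
#16 0x84→b8/s0 MISS; vc=[31,58,56,40]
#17 0x102→b16/s0 MISS; vc=[58,56,40,8]
#18 0x81→b8/s0 VC-HIT; vc=[58,56,40,16]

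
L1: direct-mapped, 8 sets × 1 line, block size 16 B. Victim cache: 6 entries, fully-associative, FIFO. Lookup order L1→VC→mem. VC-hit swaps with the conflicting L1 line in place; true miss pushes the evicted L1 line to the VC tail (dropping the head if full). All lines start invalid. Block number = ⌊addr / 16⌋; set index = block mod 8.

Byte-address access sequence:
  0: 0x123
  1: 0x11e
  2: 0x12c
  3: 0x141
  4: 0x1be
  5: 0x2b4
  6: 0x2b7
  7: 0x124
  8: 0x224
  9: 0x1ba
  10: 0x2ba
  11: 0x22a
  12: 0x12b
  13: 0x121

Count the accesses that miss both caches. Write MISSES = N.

MISSES = 6

  [0] addr=0x123 blk=18 s=2: MISS | VC []
  [1] addr=0x11e blk=17 s=1: MISS | VC []
  [2] addr=0x12c blk=18 s=2: L1-HIT | VC []
  [3] addr=0x141 blk=20 s=4: MISS | VC []
  [4] addr=0x1be blk=27 s=3: MISS | VC []
  [5] addr=0x2b4 blk=43 s=3: MISS | VC [27]
  [6] addr=0x2b7 blk=43 s=3: L1-HIT | VC [27]
  [7] addr=0x124 blk=18 s=2: L1-HIT | VC [27]
  [8] addr=0x224 blk=34 s=2: MISS | VC [27, 18]
  [9] addr=0x1ba blk=27 s=3: VC-HIT | VC [43, 18]
  [10] addr=0x2ba blk=43 s=3: VC-HIT | VC [27, 18]
  [11] addr=0x22a blk=34 s=2: L1-HIT | VC [27, 18]
  [12] addr=0x12b blk=18 s=2: VC-HIT | VC [27, 34]
  [13] addr=0x121 blk=18 s=2: L1-HIT | VC [27, 34]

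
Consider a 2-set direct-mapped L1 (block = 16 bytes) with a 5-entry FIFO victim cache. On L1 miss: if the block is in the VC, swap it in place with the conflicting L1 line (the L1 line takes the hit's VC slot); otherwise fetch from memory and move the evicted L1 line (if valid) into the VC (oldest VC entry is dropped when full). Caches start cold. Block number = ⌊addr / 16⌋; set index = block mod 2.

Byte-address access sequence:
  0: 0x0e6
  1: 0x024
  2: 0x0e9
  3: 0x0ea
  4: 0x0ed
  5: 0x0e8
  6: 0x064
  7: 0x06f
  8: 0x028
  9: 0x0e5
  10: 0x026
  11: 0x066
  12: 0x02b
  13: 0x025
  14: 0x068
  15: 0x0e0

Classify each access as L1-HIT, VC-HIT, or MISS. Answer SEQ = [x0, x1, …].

  [0] addr=0xe6 blk=14 s=0: MISS | VC []
  [1] addr=0x24 blk=2 s=0: MISS | VC [14]
  [2] addr=0xe9 blk=14 s=0: VC-HIT | VC [2]
  [3] addr=0xea blk=14 s=0: L1-HIT | VC [2]
  [4] addr=0xed blk=14 s=0: L1-HIT | VC [2]
  [5] addr=0xe8 blk=14 s=0: L1-HIT | VC [2]
  [6] addr=0x64 blk=6 s=0: MISS | VC [2, 14]
  [7] addr=0x6f blk=6 s=0: L1-HIT | VC [2, 14]
  [8] addr=0x28 blk=2 s=0: VC-HIT | VC [6, 14]
  [9] addr=0xe5 blk=14 s=0: VC-HIT | VC [6, 2]
  [10] addr=0x26 blk=2 s=0: VC-HIT | VC [6, 14]
  [11] addr=0x66 blk=6 s=0: VC-HIT | VC [2, 14]
  [12] addr=0x2b blk=2 s=0: VC-HIT | VC [6, 14]
  [13] addr=0x25 blk=2 s=0: L1-HIT | VC [6, 14]
  [14] addr=0x68 blk=6 s=0: VC-HIT | VC [2, 14]
  [15] addr=0xe0 blk=14 s=0: VC-HIT | VC [2, 6]

SEQ = [MISS, MISS, VC-HIT, L1-HIT, L1-HIT, L1-HIT, MISS, L1-HIT, VC-HIT, VC-HIT, VC-HIT, VC-HIT, VC-HIT, L1-HIT, VC-HIT, VC-HIT]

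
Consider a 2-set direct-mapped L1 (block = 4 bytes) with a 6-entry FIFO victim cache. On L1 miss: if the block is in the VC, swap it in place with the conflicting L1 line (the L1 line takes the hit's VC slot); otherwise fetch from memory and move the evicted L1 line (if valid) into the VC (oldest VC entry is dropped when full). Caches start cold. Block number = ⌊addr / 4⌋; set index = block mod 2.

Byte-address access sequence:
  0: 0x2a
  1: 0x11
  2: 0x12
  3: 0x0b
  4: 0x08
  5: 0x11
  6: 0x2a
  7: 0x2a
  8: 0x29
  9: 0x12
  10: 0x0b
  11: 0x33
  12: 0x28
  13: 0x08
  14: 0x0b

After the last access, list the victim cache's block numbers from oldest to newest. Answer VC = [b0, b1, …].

0: 0x2a (blk 10, set 0) → MISS  vc=[]
1: 0x11 (blk 4, set 0) → MISS  vc=[10]
2: 0x12 (blk 4, set 0) → L1-HIT  vc=[10]
3: 0xb (blk 2, set 0) → MISS  vc=[10, 4]
4: 0x8 (blk 2, set 0) → L1-HIT  vc=[10, 4]
5: 0x11 (blk 4, set 0) → VC-HIT  vc=[10, 2]
6: 0x2a (blk 10, set 0) → VC-HIT  vc=[4, 2]
7: 0x2a (blk 10, set 0) → L1-HIT  vc=[4, 2]
8: 0x29 (blk 10, set 0) → L1-HIT  vc=[4, 2]
9: 0x12 (blk 4, set 0) → VC-HIT  vc=[10, 2]
10: 0xb (blk 2, set 0) → VC-HIT  vc=[10, 4]
11: 0x33 (blk 12, set 0) → MISS  vc=[10, 4, 2]
12: 0x28 (blk 10, set 0) → VC-HIT  vc=[12, 4, 2]
13: 0x8 (blk 2, set 0) → VC-HIT  vc=[12, 4, 10]
14: 0xb (blk 2, set 0) → L1-HIT  vc=[12, 4, 10]

VC = [12, 4, 10]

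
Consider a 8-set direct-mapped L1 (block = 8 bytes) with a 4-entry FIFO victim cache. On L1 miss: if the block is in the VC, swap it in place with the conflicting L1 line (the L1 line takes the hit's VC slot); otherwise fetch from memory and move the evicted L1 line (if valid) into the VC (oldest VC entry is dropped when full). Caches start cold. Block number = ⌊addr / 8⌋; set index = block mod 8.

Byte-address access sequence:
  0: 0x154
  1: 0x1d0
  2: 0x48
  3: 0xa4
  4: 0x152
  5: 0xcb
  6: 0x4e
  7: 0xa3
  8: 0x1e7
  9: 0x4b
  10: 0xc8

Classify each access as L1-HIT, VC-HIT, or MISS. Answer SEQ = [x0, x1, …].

SEQ = [MISS, MISS, MISS, MISS, VC-HIT, MISS, VC-HIT, L1-HIT, MISS, L1-HIT, VC-HIT]

0: 0x154 (blk 42, set 2) → MISS  vc=[]
1: 0x1d0 (blk 58, set 2) → MISS  vc=[42]
2: 0x48 (blk 9, set 1) → MISS  vc=[42]
3: 0xa4 (blk 20, set 4) → MISS  vc=[42]
4: 0x152 (blk 42, set 2) → VC-HIT  vc=[58]
5: 0xcb (blk 25, set 1) → MISS  vc=[58, 9]
6: 0x4e (blk 9, set 1) → VC-HIT  vc=[58, 25]
7: 0xa3 (blk 20, set 4) → L1-HIT  vc=[58, 25]
8: 0x1e7 (blk 60, set 4) → MISS  vc=[58, 25, 20]
9: 0x4b (blk 9, set 1) → L1-HIT  vc=[58, 25, 20]
10: 0xc8 (blk 25, set 1) → VC-HIT  vc=[58, 9, 20]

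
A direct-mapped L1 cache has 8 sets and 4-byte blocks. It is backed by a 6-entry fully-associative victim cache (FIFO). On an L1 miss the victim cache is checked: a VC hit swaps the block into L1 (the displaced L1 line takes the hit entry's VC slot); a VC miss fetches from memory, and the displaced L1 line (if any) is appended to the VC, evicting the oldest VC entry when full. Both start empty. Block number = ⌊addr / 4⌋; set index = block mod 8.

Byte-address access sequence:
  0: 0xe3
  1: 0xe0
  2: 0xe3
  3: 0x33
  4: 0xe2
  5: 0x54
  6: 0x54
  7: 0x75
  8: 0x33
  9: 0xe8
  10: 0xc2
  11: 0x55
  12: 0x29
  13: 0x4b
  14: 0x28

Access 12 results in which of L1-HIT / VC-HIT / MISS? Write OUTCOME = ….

#0 0xe3→b56/s0 MISS; vc=[]
#1 0xe0→b56/s0 L1-HIT; vc=[]
#2 0xe3→b56/s0 L1-HIT; vc=[]
#3 0x33→b12/s4 MISS; vc=[]
#4 0xe2→b56/s0 L1-HIT; vc=[]
#5 0x54→b21/s5 MISS; vc=[]
#6 0x54→b21/s5 L1-HIT; vc=[]
#7 0x75→b29/s5 MISS; vc=[21]
#8 0x33→b12/s4 L1-HIT; vc=[21]
#9 0xe8→b58/s2 MISS; vc=[21]
#10 0xc2→b48/s0 MISS; vc=[21,56]
#11 0x55→b21/s5 VC-HIT; vc=[29,56]
#12 0x29→b10/s2 MISS; vc=[29,56,58]
#13 0x4b→b18/s2 MISS; vc=[29,56,58,10]
#14 0x28→b10/s2 VC-HIT; vc=[29,56,58,18]

OUTCOME = MISS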